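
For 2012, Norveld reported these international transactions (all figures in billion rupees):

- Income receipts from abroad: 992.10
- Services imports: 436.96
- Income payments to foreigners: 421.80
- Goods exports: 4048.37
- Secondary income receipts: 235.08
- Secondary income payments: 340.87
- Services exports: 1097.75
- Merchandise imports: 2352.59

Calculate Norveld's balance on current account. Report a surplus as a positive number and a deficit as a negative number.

2821.08

Goods balance = 4048.37 - 2352.59 = 1695.78
Services balance = 1097.75 - 436.96 = 660.79
Trade balance (goods + services) = 1695.78 + 660.79 = 2356.57
Net primary income = 992.10 - 421.80 = 570.30
Net secondary income = 235.08 - 340.87 = -105.79
Current account = 2356.57 + 570.30 + (-105.79) = 2821.08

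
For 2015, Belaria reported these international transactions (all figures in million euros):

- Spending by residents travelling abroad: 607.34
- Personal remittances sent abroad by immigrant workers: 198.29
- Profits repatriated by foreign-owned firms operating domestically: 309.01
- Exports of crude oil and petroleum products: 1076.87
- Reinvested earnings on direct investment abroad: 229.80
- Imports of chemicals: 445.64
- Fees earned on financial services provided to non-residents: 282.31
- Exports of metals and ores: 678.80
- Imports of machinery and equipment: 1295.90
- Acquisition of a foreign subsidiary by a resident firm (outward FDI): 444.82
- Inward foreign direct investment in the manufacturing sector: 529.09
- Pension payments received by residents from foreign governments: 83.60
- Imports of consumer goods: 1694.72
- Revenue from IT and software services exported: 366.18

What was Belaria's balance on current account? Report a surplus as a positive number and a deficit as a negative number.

Goods: 678.80 - 445.64 - 1694.72 - 1295.90 + 1076.87 = -1680.59
Services: 366.18 - 607.34 + 282.31 = 41.15
Primary income: 229.80 - 309.01 = -79.21
Secondary income: -198.29 + 83.60 = -114.69
Current account = (-1680.59) + 41.15 + (-79.21) + (-114.69) = -1833.34
(Excluded from the current account — financial account: acquisition of a foreign subsidiary by a resident firm (outward FDI) 444.82, inward foreign direct investment in the manufacturing sector 529.09.)

-1833.34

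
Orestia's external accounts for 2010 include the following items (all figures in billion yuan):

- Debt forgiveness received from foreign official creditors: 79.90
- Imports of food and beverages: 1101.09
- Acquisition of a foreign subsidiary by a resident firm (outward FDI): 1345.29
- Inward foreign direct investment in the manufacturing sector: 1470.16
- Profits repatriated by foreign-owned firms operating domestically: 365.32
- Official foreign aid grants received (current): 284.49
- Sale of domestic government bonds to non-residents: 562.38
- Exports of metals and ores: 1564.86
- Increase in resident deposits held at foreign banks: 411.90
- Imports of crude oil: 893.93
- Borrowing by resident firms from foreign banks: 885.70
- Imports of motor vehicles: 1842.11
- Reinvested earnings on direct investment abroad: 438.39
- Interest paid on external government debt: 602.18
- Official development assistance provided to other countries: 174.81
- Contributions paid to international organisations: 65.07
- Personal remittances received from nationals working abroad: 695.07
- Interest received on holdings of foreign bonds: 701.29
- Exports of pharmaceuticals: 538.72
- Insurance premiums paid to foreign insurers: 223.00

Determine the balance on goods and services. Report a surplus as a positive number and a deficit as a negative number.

Goods: -893.93 + 538.72 - 1101.09 - 1842.11 + 1564.86 = -1733.55
Services: -223.00
Trade balance = -1733.55 + (-223.00) = -1956.55
(Excluded from the trade balance — capital account: debt forgiveness received from foreign official creditors 79.90; financial account: acquisition of a foreign subsidiary by a resident firm (outward FDI) 1345.29, inward foreign direct investment in the manufacturing sector 1470.16, sale of domestic government bonds to non-residents 562.38, increase in resident deposits held at foreign banks 411.90, borrowing by resident firms from foreign banks 885.70; primary income: profits repatriated by foreign-owned firms operating domestically 365.32, reinvested earnings on direct investment abroad 438.39, interest paid on external government debt 602.18, interest received on holdings of foreign bonds 701.29; secondary income: official foreign aid grants received (current) 284.49, official development assistance provided to other countries 174.81, contributions paid to international organisations 65.07, personal remittances received from nationals working abroad 695.07.)

-1956.55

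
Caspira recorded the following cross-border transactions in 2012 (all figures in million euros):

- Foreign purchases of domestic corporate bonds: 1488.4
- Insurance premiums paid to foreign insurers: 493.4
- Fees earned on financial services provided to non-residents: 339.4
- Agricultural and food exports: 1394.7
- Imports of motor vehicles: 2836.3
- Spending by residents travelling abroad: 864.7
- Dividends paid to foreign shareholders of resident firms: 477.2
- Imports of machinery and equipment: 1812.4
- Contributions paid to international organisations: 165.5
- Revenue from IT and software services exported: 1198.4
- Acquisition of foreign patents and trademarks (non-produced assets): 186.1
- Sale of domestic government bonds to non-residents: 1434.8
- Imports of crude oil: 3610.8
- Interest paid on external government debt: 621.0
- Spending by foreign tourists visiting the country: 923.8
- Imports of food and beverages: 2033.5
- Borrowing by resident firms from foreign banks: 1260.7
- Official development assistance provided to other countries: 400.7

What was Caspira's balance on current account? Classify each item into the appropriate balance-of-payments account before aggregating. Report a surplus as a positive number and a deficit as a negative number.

-9459.2

Goods: -1812.4 + 1394.7 - 3610.8 - 2033.5 - 2836.3 = -8898.3
Services: 923.8 - 864.7 - 493.4 + 1198.4 + 339.4 = 1103.5
Primary income: -477.2 - 621.0 = -1098.2
Secondary income: -400.7 - 165.5 = -566.2
Current account = (-8898.3) + 1103.5 + (-1098.2) + (-566.2) = -9459.2
(Excluded from the current account — financial account: foreign purchases of domestic corporate bonds 1488.4, sale of domestic government bonds to non-residents 1434.8, borrowing by resident firms from foreign banks 1260.7; capital account: acquisition of foreign patents and trademarks (non-produced assets) 186.1.)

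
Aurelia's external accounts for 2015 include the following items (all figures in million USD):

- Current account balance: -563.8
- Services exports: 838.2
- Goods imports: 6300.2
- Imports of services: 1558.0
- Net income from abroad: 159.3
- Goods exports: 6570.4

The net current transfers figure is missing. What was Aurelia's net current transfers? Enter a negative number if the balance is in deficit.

Current account = goods balance + services balance + net primary income + net secondary income
Sum of the known components = -290.3
Net current transfers = CA - (known components) = -563.8 - (-290.3) = -273.5

-273.5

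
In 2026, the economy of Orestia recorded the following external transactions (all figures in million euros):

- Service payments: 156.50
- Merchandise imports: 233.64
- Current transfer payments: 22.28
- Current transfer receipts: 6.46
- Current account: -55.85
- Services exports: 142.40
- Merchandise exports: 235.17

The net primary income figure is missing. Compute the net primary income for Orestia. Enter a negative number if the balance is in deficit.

Current account = goods balance + services balance + net primary income + net secondary income
Sum of the known components = -28.39
Net primary income = CA - (known components) = -55.85 - (-28.39) = -27.46

-27.46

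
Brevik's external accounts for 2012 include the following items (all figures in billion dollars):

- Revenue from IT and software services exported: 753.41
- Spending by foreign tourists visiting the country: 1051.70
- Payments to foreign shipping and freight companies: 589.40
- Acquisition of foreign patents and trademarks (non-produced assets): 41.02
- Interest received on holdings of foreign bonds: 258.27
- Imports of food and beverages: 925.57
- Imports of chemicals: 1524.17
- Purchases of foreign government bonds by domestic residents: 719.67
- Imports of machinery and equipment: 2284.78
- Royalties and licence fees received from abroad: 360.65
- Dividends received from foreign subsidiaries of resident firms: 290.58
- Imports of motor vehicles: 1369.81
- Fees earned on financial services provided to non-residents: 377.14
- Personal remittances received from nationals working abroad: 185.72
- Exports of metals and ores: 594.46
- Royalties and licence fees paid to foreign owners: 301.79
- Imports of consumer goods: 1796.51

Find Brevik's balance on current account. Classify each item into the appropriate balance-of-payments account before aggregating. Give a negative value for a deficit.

-4920.10

Goods: -925.57 - 1796.51 - 2284.78 + 594.46 - 1524.17 - 1369.81 = -7306.38
Services: 360.65 - 589.40 - 301.79 + 377.14 + 753.41 + 1051.70 = 1651.71
Primary income: 258.27 + 290.58 = 548.85
Secondary income: 185.72
Current account = (-7306.38) + 1651.71 + 548.85 + 185.72 = -4920.10
(Excluded from the current account — capital account: acquisition of foreign patents and trademarks (non-produced assets) 41.02; financial account: purchases of foreign government bonds by domestic residents 719.67.)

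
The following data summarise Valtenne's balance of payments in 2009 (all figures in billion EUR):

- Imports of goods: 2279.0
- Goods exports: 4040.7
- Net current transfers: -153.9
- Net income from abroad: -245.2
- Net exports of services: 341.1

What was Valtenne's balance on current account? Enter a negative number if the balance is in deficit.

1703.7

Goods balance = 4040.7 - 2279.0 = 1761.7
Services balance = 341.1
Trade balance (goods + services) = 1761.7 + 341.1 = 2102.8
Net primary income = -245.2
Net secondary income = -153.9
Current account = 2102.8 + (-245.2) + (-153.9) = 1703.7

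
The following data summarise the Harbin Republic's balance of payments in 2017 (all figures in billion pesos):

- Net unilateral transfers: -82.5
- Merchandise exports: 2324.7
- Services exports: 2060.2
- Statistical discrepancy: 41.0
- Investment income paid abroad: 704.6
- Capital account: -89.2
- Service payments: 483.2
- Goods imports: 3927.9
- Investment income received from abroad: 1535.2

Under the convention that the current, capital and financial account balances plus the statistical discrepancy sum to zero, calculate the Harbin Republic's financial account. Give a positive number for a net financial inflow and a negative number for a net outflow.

-673.7

Goods balance = 2324.7 - 3927.9 = -1603.2
Services balance = 2060.2 - 483.2 = 1577.0
Trade balance (goods + services) = -1603.2 + 1577.0 = -26.2
Net primary income = 1535.2 - 704.6 = 830.6
Net secondary income = -82.5
Current account = -26.2 + 830.6 + (-82.5) = 721.9
Financial account = -(721.9 + (-89.2) + 41.0) = -673.7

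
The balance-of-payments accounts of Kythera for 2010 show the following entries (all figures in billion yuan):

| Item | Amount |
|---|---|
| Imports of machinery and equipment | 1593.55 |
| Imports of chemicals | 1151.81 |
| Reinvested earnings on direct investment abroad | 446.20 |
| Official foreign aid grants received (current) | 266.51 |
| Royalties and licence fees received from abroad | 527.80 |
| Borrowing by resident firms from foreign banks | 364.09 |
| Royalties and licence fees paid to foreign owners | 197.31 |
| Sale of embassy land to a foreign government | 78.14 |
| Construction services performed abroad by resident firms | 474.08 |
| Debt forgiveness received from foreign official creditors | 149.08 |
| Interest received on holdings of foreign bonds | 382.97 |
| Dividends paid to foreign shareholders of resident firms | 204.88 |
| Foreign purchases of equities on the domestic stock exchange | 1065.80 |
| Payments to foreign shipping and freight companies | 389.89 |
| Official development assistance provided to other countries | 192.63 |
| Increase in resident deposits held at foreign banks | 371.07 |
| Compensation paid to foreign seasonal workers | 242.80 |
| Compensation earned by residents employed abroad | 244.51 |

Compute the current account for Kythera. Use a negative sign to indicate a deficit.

-1630.80

Goods: -1593.55 - 1151.81 = -2745.36
Services: -197.31 + 527.80 - 389.89 + 474.08 = 414.68
Primary income: -242.80 + 382.97 + 446.20 + 244.51 - 204.88 = 626.00
Secondary income: -192.63 + 266.51 = 73.88
Current account = (-2745.36) + 414.68 + 626.00 + 73.88 = -1630.80
(Excluded from the current account — financial account: borrowing by resident firms from foreign banks 364.09, foreign purchases of equities on the domestic stock exchange 1065.80, increase in resident deposits held at foreign banks 371.07; capital account: sale of embassy land to a foreign government 78.14, debt forgiveness received from foreign official creditors 149.08.)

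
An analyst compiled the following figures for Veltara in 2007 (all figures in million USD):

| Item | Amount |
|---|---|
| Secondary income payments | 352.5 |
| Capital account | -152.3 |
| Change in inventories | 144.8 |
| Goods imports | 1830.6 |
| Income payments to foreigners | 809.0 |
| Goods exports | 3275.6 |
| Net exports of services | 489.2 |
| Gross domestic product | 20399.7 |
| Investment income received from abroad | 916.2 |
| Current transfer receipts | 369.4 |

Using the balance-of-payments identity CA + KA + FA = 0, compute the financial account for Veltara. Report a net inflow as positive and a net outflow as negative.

-1906.0

Goods balance = 3275.6 - 1830.6 = 1445.0
Services balance = 489.2
Trade balance (goods + services) = 1445.0 + 489.2 = 1934.2
Net primary income = 916.2 - 809.0 = 107.2
Net secondary income = 369.4 - 352.5 = 16.9
Current account = 1934.2 + 107.2 + 16.9 = 2058.3
Financial account = -(2058.3 + (-152.3)) = -1906.0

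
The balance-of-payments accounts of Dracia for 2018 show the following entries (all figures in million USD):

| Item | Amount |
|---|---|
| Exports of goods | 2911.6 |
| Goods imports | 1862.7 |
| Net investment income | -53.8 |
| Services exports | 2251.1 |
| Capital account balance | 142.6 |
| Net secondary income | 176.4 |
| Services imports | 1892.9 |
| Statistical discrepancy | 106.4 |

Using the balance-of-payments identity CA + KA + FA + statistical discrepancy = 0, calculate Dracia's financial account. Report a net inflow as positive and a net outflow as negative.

-1778.7

Goods balance = 2911.6 - 1862.7 = 1048.9
Services balance = 2251.1 - 1892.9 = 358.2
Trade balance (goods + services) = 1048.9 + 358.2 = 1407.1
Net primary income = -53.8
Net secondary income = 176.4
Current account = 1407.1 + (-53.8) + 176.4 = 1529.7
Financial account = -(1529.7 + 142.6 + 106.4) = -1778.7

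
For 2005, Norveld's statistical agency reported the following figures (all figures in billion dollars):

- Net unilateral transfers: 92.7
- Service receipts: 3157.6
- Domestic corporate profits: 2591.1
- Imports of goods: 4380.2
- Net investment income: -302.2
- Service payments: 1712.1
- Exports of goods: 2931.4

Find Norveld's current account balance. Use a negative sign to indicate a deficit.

Goods balance = 2931.4 - 4380.2 = -1448.8
Services balance = 3157.6 - 1712.1 = 1445.5
Trade balance (goods + services) = -1448.8 + 1445.5 = -3.3
Net primary income = -302.2
Net secondary income = 92.7
Current account = -3.3 + (-302.2) + 92.7 = -212.8

-212.8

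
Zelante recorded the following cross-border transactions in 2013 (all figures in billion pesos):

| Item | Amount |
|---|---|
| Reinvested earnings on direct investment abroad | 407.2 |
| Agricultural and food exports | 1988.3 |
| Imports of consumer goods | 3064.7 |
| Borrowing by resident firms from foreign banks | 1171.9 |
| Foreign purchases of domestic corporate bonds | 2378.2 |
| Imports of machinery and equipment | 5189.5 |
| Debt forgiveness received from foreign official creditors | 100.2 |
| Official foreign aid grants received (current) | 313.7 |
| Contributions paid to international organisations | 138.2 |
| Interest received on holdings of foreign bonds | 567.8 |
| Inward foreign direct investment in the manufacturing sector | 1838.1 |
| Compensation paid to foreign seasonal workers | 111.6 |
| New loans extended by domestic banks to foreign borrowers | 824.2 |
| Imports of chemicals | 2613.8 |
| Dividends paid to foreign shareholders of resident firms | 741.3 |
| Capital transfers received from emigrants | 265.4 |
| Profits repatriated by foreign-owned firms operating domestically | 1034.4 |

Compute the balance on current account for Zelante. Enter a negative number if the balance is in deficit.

-9616.5

Goods: -2613.8 + 1988.3 - 3064.7 - 5189.5 = -8879.7
Primary income: -741.3 + 567.8 + 407.2 - 111.6 - 1034.4 = -912.3
Secondary income: 313.7 - 138.2 = 175.5
Current account = (-8879.7) + (-912.3) + 175.5 = -9616.5
(Excluded from the current account — financial account: borrowing by resident firms from foreign banks 1171.9, foreign purchases of domestic corporate bonds 2378.2, inward foreign direct investment in the manufacturing sector 1838.1, new loans extended by domestic banks to foreign borrowers 824.2; capital account: debt forgiveness received from foreign official creditors 100.2, capital transfers received from emigrants 265.4.)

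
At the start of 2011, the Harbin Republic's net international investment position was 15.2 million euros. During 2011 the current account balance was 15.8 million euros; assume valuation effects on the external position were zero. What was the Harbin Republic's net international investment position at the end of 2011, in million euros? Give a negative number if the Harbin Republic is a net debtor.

31.0

With no valuation effects, change in NIIP = current account = 15.8
End-of-year NIIP = 15.2 + 15.8 = 31.0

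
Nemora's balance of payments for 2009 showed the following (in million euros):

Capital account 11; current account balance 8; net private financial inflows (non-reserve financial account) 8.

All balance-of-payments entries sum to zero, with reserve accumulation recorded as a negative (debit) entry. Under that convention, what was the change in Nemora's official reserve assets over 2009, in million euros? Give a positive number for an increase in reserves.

27

Official reserve transactions balance = -(8 + 11 + 8) = -27
An accumulation of reserves is recorded as a debit (negative entry), so the change in the stock of reserves is the negative of that balance.
Change in official reserves = -(-27) = 27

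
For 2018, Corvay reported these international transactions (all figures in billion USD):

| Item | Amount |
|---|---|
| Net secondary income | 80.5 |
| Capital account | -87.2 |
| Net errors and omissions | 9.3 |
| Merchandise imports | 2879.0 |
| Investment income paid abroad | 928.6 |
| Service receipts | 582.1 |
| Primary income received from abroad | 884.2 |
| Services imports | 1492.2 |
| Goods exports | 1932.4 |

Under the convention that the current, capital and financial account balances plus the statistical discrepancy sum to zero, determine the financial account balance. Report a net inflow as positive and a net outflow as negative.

Goods balance = 1932.4 - 2879.0 = -946.6
Services balance = 582.1 - 1492.2 = -910.1
Trade balance (goods + services) = -946.6 + (-910.1) = -1856.7
Net primary income = 884.2 - 928.6 = -44.4
Net secondary income = 80.5
Current account = -1856.7 + (-44.4) + 80.5 = -1820.6
Financial account = -(-1820.6 + (-87.2) + 9.3) = 1898.5

1898.5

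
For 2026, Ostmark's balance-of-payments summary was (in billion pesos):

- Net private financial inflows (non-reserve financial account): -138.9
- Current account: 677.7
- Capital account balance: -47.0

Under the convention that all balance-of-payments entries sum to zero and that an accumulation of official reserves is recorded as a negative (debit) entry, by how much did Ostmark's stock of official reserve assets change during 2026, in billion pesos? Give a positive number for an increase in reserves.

491.8

Official reserve transactions balance = -(677.7 + (-47.0) + (-138.9)) = -491.8
An accumulation of reserves is recorded as a debit (negative entry), so the change in the stock of reserves is the negative of that balance.
Change in official reserves = -(-491.8) = 491.8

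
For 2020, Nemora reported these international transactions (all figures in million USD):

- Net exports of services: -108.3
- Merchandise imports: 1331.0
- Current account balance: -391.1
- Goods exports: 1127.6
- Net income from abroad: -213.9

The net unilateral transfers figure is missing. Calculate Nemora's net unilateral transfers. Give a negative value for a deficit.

134.5

Current account = goods balance + services balance + net primary income + net secondary income
Sum of the known components = -525.6
Net unilateral transfers = CA - (known components) = -391.1 - (-525.6) = 134.5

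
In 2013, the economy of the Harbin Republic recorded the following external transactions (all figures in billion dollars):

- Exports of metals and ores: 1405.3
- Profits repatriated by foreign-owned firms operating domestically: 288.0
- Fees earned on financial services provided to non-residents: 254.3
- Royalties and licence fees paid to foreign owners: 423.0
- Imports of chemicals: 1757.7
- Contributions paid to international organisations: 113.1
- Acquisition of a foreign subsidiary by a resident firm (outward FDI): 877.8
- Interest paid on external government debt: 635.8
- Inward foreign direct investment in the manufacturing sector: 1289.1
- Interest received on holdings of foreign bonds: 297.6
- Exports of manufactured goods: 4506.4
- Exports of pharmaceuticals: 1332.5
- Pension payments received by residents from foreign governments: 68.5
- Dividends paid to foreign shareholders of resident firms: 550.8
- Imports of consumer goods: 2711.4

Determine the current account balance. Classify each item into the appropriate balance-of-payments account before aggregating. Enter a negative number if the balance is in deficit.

1384.8

Goods: 1405.3 - 2711.4 - 1757.7 + 4506.4 + 1332.5 = 2775.1
Services: -423.0 + 254.3 = -168.7
Primary income: -635.8 - 550.8 - 288.0 + 297.6 = -1177.0
Secondary income: 68.5 - 113.1 = -44.6
Current account = 2775.1 + (-168.7) + (-1177.0) + (-44.6) = 1384.8
(Excluded from the current account — financial account: acquisition of a foreign subsidiary by a resident firm (outward FDI) 877.8, inward foreign direct investment in the manufacturing sector 1289.1.)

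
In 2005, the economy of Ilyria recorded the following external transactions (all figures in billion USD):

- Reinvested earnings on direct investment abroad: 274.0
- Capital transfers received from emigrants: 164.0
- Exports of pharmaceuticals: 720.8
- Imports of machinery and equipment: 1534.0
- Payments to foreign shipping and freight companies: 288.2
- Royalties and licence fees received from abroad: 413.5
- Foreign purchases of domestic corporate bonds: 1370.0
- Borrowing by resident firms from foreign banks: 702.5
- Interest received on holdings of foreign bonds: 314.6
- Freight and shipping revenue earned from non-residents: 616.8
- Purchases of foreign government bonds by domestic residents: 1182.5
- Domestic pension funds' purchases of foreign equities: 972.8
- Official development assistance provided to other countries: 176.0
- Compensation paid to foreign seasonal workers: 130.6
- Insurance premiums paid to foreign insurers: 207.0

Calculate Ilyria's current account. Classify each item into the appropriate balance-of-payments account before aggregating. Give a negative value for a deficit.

3.9

Goods: 720.8 - 1534.0 = -813.2
Services: 616.8 - 288.2 + 413.5 - 207.0 = 535.1
Primary income: 274.0 - 130.6 + 314.6 = 458.0
Secondary income: -176.0
Current account = (-813.2) + 535.1 + 458.0 + (-176.0) = 3.9
(Excluded from the current account — capital account: capital transfers received from emigrants 164.0; financial account: foreign purchases of domestic corporate bonds 1370.0, borrowing by resident firms from foreign banks 702.5, purchases of foreign government bonds by domestic residents 1182.5, domestic pension funds' purchases of foreign equities 972.8.)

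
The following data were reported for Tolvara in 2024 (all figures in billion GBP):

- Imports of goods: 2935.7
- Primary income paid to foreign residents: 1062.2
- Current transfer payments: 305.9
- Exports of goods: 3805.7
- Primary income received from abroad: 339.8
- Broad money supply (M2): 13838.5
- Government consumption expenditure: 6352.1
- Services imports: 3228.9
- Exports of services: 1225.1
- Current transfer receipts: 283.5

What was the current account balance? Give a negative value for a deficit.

-1878.6

Goods balance = 3805.7 - 2935.7 = 870.0
Services balance = 1225.1 - 3228.9 = -2003.8
Trade balance (goods + services) = 870.0 + (-2003.8) = -1133.8
Net primary income = 339.8 - 1062.2 = -722.4
Net secondary income = 283.5 - 305.9 = -22.4
Current account = -1133.8 + (-722.4) + (-22.4) = -1878.6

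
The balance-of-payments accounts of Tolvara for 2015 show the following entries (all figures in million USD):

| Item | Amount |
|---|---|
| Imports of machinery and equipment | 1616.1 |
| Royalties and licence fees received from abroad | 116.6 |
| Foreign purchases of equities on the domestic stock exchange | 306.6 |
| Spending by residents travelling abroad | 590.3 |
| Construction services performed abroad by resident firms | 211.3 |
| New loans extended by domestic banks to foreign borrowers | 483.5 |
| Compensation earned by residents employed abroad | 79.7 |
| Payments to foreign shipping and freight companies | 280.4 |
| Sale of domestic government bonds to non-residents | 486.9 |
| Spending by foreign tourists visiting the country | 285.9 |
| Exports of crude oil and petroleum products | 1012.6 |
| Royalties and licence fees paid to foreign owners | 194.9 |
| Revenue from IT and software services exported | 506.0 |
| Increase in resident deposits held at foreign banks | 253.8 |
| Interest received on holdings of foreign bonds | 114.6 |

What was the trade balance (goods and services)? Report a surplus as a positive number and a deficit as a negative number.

-549.3

Goods: -1616.1 + 1012.6 = -603.5
Services: 285.9 - 280.4 + 211.3 + 506.0 - 194.9 - 590.3 + 116.6 = 54.2
Trade balance = -603.5 + 54.2 = -549.3
(Excluded from the trade balance — financial account: foreign purchases of equities on the domestic stock exchange 306.6, new loans extended by domestic banks to foreign borrowers 483.5, sale of domestic government bonds to non-residents 486.9, increase in resident deposits held at foreign banks 253.8; primary income: compensation earned by residents employed abroad 79.7, interest received on holdings of foreign bonds 114.6.)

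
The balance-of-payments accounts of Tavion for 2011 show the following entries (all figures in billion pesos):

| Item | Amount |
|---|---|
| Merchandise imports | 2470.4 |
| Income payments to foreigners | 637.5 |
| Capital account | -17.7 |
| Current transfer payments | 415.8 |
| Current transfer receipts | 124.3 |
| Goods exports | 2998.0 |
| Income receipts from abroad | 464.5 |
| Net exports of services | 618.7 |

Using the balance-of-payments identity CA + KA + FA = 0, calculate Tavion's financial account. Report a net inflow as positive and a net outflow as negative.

Goods balance = 2998.0 - 2470.4 = 527.6
Services balance = 618.7
Trade balance (goods + services) = 527.6 + 618.7 = 1146.3
Net primary income = 464.5 - 637.5 = -173.0
Net secondary income = 124.3 - 415.8 = -291.5
Current account = 1146.3 + (-173.0) + (-291.5) = 681.8
Financial account = -(681.8 + (-17.7)) = -664.1

-664.1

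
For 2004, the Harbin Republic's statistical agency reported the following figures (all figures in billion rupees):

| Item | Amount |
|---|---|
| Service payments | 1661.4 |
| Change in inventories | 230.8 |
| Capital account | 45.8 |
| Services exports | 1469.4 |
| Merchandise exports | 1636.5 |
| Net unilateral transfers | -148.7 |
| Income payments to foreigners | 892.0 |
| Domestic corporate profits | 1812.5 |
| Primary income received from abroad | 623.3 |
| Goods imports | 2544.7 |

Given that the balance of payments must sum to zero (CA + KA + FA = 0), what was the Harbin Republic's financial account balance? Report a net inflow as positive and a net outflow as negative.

1471.8

Goods balance = 1636.5 - 2544.7 = -908.2
Services balance = 1469.4 - 1661.4 = -192.0
Trade balance (goods + services) = -908.2 + (-192.0) = -1100.2
Net primary income = 623.3 - 892.0 = -268.7
Net secondary income = -148.7
Current account = -1100.2 + (-268.7) + (-148.7) = -1517.6
Financial account = -(-1517.6 + 45.8) = 1471.8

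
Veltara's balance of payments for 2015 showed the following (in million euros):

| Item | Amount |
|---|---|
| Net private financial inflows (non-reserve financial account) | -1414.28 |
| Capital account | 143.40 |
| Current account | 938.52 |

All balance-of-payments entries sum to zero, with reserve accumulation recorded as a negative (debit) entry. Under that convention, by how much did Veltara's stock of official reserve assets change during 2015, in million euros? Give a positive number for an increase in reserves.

-332.36

Official reserve transactions balance = -(938.52 + 143.40 + (-1414.28)) = 332.36
An accumulation of reserves is recorded as a debit (negative entry), so the change in the stock of reserves is the negative of that balance.
Change in official reserves = -(332.36) = -332.36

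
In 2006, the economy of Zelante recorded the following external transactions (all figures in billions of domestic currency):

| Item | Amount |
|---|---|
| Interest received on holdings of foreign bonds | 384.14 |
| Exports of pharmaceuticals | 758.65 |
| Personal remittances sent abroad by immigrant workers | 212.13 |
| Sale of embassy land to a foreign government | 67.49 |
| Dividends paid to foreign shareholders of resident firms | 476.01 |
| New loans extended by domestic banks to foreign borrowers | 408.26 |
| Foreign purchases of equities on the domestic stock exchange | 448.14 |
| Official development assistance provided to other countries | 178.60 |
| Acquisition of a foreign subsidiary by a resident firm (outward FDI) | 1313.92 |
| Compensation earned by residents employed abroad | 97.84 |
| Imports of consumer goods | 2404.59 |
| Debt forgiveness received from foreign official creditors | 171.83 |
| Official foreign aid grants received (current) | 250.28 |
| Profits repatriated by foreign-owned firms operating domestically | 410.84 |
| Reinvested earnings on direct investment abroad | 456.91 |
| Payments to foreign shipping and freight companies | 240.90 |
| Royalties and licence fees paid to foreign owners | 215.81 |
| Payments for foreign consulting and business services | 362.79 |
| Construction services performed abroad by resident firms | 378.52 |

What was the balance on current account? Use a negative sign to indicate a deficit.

Goods: 758.65 - 2404.59 = -1645.94
Services: -240.90 - 362.79 - 215.81 + 378.52 = -440.98
Primary income: -476.01 + 456.91 - 410.84 + 384.14 + 97.84 = 52.04
Secondary income: 250.28 - 178.60 - 212.13 = -140.45
Current account = (-1645.94) + (-440.98) + 52.04 + (-140.45) = -2175.33
(Excluded from the current account — capital account: sale of embassy land to a foreign government 67.49, debt forgiveness received from foreign official creditors 171.83; financial account: new loans extended by domestic banks to foreign borrowers 408.26, foreign purchases of equities on the domestic stock exchange 448.14, acquisition of a foreign subsidiary by a resident firm (outward FDI) 1313.92.)

-2175.33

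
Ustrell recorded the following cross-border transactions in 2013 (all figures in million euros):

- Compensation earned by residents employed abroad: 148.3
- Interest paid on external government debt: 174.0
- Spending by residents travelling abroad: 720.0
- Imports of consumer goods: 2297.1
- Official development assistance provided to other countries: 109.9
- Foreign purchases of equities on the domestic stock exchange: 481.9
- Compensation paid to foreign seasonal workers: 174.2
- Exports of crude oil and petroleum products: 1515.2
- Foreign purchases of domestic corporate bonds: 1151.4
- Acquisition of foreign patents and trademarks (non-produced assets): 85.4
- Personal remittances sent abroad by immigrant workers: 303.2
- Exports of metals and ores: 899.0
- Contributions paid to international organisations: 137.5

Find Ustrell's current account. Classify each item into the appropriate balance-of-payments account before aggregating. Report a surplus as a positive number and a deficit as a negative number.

Goods: -2297.1 + 899.0 + 1515.2 = 117.1
Services: -720.0
Primary income: -174.0 + 148.3 - 174.2 = -199.9
Secondary income: -137.5 - 303.2 - 109.9 = -550.6
Current account = 117.1 + (-720.0) + (-199.9) + (-550.6) = -1353.4
(Excluded from the current account — financial account: foreign purchases of equities on the domestic stock exchange 481.9, foreign purchases of domestic corporate bonds 1151.4; capital account: acquisition of foreign patents and trademarks (non-produced assets) 85.4.)

-1353.4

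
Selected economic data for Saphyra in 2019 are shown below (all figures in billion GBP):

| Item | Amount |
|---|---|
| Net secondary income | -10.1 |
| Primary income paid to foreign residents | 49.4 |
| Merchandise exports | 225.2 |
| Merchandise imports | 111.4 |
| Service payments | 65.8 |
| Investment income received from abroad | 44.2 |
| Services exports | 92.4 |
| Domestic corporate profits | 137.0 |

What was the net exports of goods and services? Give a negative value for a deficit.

140.4

Goods balance = 225.2 - 111.4 = 113.8
Services balance = 92.4 - 65.8 = 26.6
Trade balance (goods + services) = 113.8 + 26.6 = 140.4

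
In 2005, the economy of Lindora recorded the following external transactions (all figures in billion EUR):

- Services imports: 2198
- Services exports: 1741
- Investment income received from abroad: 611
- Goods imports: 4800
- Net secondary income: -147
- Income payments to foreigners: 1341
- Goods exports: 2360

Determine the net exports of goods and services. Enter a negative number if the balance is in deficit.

Goods balance = 2360 - 4800 = -2440
Services balance = 1741 - 2198 = -457
Trade balance (goods + services) = -2440 + (-457) = -2897

-2897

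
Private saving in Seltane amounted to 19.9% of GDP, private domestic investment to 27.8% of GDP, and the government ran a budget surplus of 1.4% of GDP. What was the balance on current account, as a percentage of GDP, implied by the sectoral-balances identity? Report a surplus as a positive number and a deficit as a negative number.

-6.5

By the sectoral-balances identity, CA = (S_private - I) + (T - G).
Private balance = 19.9 - 27.8 = -7.9
Government balance (T - G) = 1.4
CA = -7.9 + 1.4 = -6.5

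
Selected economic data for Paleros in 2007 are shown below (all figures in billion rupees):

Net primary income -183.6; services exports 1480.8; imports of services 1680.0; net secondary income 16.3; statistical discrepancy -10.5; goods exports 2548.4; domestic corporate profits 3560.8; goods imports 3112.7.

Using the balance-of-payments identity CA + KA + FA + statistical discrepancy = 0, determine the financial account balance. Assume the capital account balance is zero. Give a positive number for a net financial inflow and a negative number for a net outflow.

941.3

Goods balance = 2548.4 - 3112.7 = -564.3
Services balance = 1480.8 - 1680.0 = -199.2
Trade balance (goods + services) = -564.3 + (-199.2) = -763.5
Net primary income = -183.6
Net secondary income = 16.3
Current account = -763.5 + (-183.6) + 16.3 = -930.8
Financial account = -(-930.8 + (-10.5)) = 941.3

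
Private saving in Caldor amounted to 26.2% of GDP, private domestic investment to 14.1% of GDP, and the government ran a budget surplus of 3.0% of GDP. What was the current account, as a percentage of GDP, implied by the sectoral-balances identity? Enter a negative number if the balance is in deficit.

15.1

By the sectoral-balances identity, CA = (S_private - I) + (T - G).
Private balance = 26.2 - 14.1 = 12.1
Government balance (T - G) = 3.0
CA = 12.1 + 3.0 = 15.1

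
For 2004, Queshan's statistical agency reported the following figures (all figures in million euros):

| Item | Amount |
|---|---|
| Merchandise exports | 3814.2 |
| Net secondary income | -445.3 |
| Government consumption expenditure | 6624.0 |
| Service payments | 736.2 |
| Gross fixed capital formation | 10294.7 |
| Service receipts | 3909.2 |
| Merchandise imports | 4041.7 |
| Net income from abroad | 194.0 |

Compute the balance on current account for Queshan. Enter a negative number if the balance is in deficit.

2694.2

Goods balance = 3814.2 - 4041.7 = -227.5
Services balance = 3909.2 - 736.2 = 3173.0
Trade balance (goods + services) = -227.5 + 3173.0 = 2945.5
Net primary income = 194.0
Net secondary income = -445.3
Current account = 2945.5 + 194.0 + (-445.3) = 2694.2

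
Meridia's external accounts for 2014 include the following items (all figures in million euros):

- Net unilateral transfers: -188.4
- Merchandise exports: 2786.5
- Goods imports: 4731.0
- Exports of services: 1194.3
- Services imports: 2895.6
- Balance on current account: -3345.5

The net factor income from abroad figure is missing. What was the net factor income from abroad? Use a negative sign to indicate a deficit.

488.7

Current account = goods balance + services balance + net primary income + net secondary income
Sum of the known components = -3834.2
Net factor income from abroad = CA - (known components) = -3345.5 - (-3834.2) = 488.7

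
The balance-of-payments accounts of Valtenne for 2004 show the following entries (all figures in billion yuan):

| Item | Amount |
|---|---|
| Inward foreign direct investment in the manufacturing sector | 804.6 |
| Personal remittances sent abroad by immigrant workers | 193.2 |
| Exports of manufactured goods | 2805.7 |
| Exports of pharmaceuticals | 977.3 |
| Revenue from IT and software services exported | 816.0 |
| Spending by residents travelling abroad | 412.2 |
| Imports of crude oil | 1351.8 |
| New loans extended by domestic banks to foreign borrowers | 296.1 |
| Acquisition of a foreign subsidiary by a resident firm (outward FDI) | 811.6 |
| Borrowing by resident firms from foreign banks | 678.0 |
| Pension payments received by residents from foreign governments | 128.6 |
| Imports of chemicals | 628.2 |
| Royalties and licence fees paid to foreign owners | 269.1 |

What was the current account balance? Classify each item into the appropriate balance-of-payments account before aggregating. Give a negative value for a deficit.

1873.1

Goods: 977.3 - 628.2 + 2805.7 - 1351.8 = 1803.0
Services: -269.1 + 816.0 - 412.2 = 134.7
Secondary income: 128.6 - 193.2 = -64.6
Current account = 1803.0 + 134.7 + (-64.6) = 1873.1
(Excluded from the current account — financial account: inward foreign direct investment in the manufacturing sector 804.6, new loans extended by domestic banks to foreign borrowers 296.1, acquisition of a foreign subsidiary by a resident firm (outward FDI) 811.6, borrowing by resident firms from foreign banks 678.0.)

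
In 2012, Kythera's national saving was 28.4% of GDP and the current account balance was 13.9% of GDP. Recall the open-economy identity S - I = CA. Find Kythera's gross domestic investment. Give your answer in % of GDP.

14.5

I = S - CA = 28.4 - 13.9 = 14.5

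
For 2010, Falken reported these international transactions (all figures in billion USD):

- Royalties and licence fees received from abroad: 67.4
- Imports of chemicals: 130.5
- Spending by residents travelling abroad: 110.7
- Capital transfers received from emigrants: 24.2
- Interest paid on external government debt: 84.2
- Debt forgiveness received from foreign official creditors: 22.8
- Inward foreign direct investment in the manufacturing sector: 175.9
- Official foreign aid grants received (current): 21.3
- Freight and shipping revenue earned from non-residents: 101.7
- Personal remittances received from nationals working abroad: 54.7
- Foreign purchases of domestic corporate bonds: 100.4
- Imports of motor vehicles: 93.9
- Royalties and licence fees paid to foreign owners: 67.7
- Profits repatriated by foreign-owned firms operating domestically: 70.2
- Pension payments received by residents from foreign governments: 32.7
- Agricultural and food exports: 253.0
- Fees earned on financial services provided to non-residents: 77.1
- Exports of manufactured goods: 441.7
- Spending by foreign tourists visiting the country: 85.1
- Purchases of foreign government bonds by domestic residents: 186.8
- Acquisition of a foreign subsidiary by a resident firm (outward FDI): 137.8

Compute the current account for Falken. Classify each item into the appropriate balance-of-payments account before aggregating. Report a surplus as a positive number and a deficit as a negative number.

Goods: 253.0 + 441.7 - 93.9 - 130.5 = 470.3
Services: 85.1 - 67.7 + 77.1 + 67.4 - 110.7 + 101.7 = 152.9
Primary income: -84.2 - 70.2 = -154.4
Secondary income: 21.3 + 54.7 + 32.7 = 108.7
Current account = 470.3 + 152.9 + (-154.4) + 108.7 = 577.5
(Excluded from the current account — capital account: capital transfers received from emigrants 24.2, debt forgiveness received from foreign official creditors 22.8; financial account: inward foreign direct investment in the manufacturing sector 175.9, foreign purchases of domestic corporate bonds 100.4, purchases of foreign government bonds by domestic residents 186.8, acquisition of a foreign subsidiary by a resident firm (outward FDI) 137.8.)

577.5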